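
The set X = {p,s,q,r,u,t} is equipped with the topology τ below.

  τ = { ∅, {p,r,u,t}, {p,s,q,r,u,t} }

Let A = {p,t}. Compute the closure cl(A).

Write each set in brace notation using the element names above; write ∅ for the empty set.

{p,s,q,r,u,t}

cl via duality: int({s,q,r,u}) = ∅, so X∖∅ = {p,s,q,r,u,t}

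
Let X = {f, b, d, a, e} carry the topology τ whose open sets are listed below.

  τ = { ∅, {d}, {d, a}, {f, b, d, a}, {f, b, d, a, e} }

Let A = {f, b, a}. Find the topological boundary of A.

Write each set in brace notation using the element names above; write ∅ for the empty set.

U open, U⊆A: ∅. int(A) = ⋃ = ∅
X∖A={d, e}, int(X∖A)={d}, hence cl(A)={f, b, a, e}
∂A: remove int from cl → {f, b, a, e}

{f, b, a, e}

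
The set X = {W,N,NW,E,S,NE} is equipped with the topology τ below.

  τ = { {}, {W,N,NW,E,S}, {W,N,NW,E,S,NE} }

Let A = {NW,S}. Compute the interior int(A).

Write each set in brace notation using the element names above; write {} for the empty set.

interior: largest open inside A is {} (from {})

{}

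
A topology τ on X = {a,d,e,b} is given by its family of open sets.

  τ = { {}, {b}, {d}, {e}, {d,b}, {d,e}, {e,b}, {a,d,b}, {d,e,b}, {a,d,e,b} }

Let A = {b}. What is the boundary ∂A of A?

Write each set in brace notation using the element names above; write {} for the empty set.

{a}

interior: largest open inside A is {b} (from {}, {b})
cl via duality: int({a,d,e}) = {d,e}, so X∖{d,e} = {a,b}
cl∖int = {a}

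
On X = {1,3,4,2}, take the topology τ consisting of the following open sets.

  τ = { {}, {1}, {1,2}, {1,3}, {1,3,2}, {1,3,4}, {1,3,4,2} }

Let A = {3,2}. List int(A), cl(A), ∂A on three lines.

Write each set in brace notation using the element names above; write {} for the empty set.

open subsets of A: {}; so int(A) = {}
closure: X∖int(X∖A) = X∖{1} = {3,4,2}
∂A = {3,4,2} minus {} = {3,4,2}

int(A) = {}
cl(A)  = {3,4,2}
∂A     = {3,4,2}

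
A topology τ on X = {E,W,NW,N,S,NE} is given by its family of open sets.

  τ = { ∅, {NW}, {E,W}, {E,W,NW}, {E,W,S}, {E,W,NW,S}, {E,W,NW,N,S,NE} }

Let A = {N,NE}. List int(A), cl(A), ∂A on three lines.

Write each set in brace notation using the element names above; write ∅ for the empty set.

int(A) = ∅
cl(A)  = {N,NE}
∂A     = {N,NE}

open subsets of A: ∅; so int(A) = ∅
closure: X∖int(X∖A) = X∖{E,W,NW,S} = {N,NE}
∂A = {N,NE} minus ∅ = {N,NE}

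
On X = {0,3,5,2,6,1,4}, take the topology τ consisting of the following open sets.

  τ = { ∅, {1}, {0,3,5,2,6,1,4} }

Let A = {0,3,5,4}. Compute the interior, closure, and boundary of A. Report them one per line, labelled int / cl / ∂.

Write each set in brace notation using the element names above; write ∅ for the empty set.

opens ⊆ A: ∅; union → int = ∅
complement {2,6,1}; its interior {1}; cl(A) = X∖{1} = {0,3,5,2,6,4}
boundary = {0,3,5,2,6,4} ∖ ∅ = {0,3,5,2,6,4}

int(A) = ∅
cl(A)  = {0,3,5,2,6,4}
∂A     = {0,3,5,2,6,4}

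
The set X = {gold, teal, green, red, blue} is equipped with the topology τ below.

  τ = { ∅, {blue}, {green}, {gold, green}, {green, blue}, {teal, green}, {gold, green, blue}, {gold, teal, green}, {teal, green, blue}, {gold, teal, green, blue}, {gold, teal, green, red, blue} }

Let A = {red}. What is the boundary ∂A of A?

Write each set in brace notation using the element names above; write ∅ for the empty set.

{red}

U open, U⊆A: ∅. int(A) = ⋃ = ∅
X∖A={gold, teal, green, blue}, int(X∖A)={gold, teal, green, blue}, hence cl(A)={red}
∂A: remove int from cl → {red}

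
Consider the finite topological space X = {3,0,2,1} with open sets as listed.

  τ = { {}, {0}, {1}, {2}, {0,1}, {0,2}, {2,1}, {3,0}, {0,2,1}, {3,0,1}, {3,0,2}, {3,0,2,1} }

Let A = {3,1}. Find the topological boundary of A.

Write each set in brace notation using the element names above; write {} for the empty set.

{3}

interior: largest open inside A is {1} (from {}, {1})
cl via duality: int({0,2}) = {0,2}, so X∖{0,2} = {3,1}
cl∖int = {3}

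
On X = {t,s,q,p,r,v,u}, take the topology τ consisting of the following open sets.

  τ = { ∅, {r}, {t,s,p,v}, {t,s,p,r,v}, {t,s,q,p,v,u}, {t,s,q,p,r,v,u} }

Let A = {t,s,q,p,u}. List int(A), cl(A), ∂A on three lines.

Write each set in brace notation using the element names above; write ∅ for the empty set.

opens ⊆ A: ∅; union → int = ∅
complement {r,v}; its interior {r}; cl(A) = X∖{r} = {t,s,q,p,v,u}
boundary = {t,s,q,p,v,u} ∖ ∅ = {t,s,q,p,v,u}

int(A) = ∅
cl(A)  = {t,s,q,p,v,u}
∂A     = {t,s,q,p,v,u}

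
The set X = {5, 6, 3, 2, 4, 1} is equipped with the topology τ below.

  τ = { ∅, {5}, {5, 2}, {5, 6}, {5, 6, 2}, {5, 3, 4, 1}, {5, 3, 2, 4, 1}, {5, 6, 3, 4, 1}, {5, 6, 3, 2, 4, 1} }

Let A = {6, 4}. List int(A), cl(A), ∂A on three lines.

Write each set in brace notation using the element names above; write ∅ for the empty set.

interior: largest open inside A is ∅ (from ∅)
cl via duality: int({5, 3, 2, 1}) = {5, 2}, so X∖{5, 2} = {6, 3, 4, 1}
cl∖int = {6, 3, 4, 1}

int(A) = ∅
cl(A)  = {6, 3, 4, 1}
∂A     = {6, 3, 4, 1}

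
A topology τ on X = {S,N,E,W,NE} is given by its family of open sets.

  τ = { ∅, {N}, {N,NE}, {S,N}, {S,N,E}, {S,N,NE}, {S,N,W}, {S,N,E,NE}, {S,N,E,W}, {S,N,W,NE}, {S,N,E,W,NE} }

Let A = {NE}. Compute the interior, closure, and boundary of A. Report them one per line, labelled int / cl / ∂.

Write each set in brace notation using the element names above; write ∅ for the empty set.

int(A) = ∅
cl(A)  = {NE}
∂A     = {NE}

U open, U⊆A: ∅. int(A) = ⋃ = ∅
X∖A={S,N,E,W}, int(X∖A)={S,N,E,W}, hence cl(A)={NE}
∂A: remove int from cl → {NE}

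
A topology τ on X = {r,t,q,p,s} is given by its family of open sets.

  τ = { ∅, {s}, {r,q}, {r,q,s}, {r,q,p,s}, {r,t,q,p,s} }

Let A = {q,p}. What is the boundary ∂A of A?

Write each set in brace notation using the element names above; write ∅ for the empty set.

U open, U⊆A: ∅. int(A) = ⋃ = ∅
X∖A={r,t,s}, int(X∖A)={s}, hence cl(A)={r,t,q,p}
∂A: remove int from cl → {r,t,q,p}

{r,t,q,p}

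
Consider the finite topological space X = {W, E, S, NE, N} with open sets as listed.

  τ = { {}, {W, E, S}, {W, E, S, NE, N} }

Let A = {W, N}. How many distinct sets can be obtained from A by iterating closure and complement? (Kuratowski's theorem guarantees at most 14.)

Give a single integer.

4

cl via duality: int({E, S, NE}) = {}, so X∖{} = {W, E, S, NE, N}
Write k for closure, c for complement:
  1. A     = {W, N}
  2. kA    = {W, E, S, NE, N}
  3. cA    = {E, S, NE}
  4. ckA   = {}
applying k or c yields no new set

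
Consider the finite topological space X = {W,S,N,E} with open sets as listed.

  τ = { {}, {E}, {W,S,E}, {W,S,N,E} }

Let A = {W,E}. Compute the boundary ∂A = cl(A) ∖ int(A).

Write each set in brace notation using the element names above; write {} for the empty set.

opens ⊆ A: {}, {E}; union → int = {E}
complement {S,N}; its interior {}; cl(A) = X∖{} = {W,S,N,E}
boundary = {W,S,N,E} ∖ {E} = {W,S,N}

{W,S,N}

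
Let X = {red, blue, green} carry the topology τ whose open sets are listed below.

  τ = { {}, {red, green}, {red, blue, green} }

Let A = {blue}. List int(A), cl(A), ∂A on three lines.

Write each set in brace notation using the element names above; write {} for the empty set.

U open, U⊆A: {}. int(A) = ⋃ = {}
X∖A={red, green}, int(X∖A)={red, green}, hence cl(A)={blue}
∂A: remove int from cl → {blue}

int(A) = {}
cl(A)  = {blue}
∂A     = {blue}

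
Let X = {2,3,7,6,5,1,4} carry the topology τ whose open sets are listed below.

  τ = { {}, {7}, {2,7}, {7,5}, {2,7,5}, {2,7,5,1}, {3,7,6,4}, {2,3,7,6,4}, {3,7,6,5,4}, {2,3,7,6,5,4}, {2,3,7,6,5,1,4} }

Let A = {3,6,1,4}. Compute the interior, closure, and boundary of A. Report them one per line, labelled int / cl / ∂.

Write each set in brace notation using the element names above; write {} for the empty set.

int(A) = {}
cl(A)  = {3,6,1,4}
∂A     = {3,6,1,4}

opens ⊆ A: {}; union → int = {}
complement {2,7,5}; its interior {2,7,5}; cl(A) = X∖{2,7,5} = {3,6,1,4}
boundary = {3,6,1,4} ∖ {} = {3,6,1,4}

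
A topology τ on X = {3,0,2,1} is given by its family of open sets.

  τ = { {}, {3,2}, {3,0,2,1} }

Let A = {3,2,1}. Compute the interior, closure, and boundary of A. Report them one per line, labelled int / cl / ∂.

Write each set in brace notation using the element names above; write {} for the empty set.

U open, U⊆A: {}, {3,2}. int(A) = ⋃ = {3,2}
X∖A={0}, int(X∖A)={}, hence cl(A)={3,0,2,1}
∂A: remove int from cl → {0,1}

int(A) = {3,2}
cl(A)  = {3,0,2,1}
∂A     = {0,1}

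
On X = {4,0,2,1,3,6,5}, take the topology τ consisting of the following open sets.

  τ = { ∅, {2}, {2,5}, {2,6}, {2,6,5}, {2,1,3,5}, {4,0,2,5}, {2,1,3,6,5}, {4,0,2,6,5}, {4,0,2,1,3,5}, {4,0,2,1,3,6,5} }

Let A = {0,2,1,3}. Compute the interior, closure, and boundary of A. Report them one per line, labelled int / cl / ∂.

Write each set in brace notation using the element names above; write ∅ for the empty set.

interior: largest open inside A is {2} (from ∅, {2})
cl via duality: int({4,6,5}) = ∅, so X∖∅ = {4,0,2,1,3,6,5}
cl∖int = {4,0,1,3,6,5}

int(A) = {2}
cl(A)  = {4,0,2,1,3,6,5}
∂A     = {4,0,1,3,6,5}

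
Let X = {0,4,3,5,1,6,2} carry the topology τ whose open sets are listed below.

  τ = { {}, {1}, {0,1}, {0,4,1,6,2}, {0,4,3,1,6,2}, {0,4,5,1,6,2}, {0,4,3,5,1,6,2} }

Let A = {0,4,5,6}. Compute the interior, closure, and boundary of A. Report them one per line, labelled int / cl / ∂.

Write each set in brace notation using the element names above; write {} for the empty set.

U open, U⊆A: {}. int(A) = ⋃ = {}
X∖A={3,1,2}, int(X∖A)={1}, hence cl(A)={0,4,3,5,6,2}
∂A: remove int from cl → {0,4,3,5,6,2}

int(A) = {}
cl(A)  = {0,4,3,5,6,2}
∂A     = {0,4,3,5,6,2}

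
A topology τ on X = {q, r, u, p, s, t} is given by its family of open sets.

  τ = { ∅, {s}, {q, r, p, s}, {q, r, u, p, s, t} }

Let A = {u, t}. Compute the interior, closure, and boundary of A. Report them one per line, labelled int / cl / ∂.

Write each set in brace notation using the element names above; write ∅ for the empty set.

open subsets of A: ∅; so int(A) = ∅
closure: X∖int(X∖A) = X∖{q, r, p, s} = {u, t}
∂A = {u, t} minus ∅ = {u, t}

int(A) = ∅
cl(A)  = {u, t}
∂A     = {u, t}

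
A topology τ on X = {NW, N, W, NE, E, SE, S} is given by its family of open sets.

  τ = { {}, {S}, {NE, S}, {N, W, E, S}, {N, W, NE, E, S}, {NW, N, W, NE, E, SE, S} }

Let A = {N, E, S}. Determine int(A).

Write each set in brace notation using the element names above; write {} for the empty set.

{S}

opens ⊆ A: {}, {S}; union → int = {S}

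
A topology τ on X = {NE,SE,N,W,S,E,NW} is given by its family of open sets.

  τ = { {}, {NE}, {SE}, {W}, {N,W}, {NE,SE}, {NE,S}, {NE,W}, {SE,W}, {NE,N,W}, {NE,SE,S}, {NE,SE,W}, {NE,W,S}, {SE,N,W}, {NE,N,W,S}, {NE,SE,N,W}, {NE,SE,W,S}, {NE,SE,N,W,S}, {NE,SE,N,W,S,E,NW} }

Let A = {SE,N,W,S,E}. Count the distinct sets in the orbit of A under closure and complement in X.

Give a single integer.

closure: X∖int(X∖A) = X∖{NE} = {SE,N,W,S,E,NW}
Let k=closure and c=complement:
  1. A     = {SE,N,W,S,E}
  2. kA    = {SE,N,W,S,E,NW}
  3. cA    = {NE,NW}
  4. ckA   = {NE}
  5. kcA   = {NE,S,E,NW}
  6. ckcA  = {SE,N,W}
  7. kckcA = {SE,N,W,E,NW}
  8. ckckcA = {NE,S}
— saturated at 8

8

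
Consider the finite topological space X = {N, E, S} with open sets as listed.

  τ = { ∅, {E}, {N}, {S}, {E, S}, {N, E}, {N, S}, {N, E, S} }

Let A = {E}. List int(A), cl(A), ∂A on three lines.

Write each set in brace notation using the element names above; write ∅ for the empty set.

opens ⊆ A: ∅, {E}; union → int = {E}
complement {N, S}; its interior {N, S}; cl(A) = X∖{N, S} = {E}
boundary = {E} ∖ {E} = ∅

int(A) = {E}
cl(A)  = {E}
∂A     = ∅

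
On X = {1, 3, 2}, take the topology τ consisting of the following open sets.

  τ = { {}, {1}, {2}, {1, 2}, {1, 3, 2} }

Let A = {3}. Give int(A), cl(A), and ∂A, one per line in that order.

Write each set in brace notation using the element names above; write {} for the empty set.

open subsets of A: {}; so int(A) = {}
closure: X∖int(X∖A) = X∖{1, 2} = {3}
∂A = {3} minus {} = {3}

int(A) = {}
cl(A)  = {3}
∂A     = {3}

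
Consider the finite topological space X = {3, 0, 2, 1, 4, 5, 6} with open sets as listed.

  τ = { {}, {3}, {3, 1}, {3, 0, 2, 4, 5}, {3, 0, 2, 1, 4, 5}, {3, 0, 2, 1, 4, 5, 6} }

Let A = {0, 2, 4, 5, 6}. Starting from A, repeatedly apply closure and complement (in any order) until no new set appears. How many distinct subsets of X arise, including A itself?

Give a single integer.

4

closure: X∖int(X∖A) = X∖{3, 1} = {0, 2, 4, 5, 6}
Let k=closure and c=complement:
  1. A     = {0, 2, 4, 5, 6}
  2. cA    = {3, 1}
  3. kcA   = {3, 0, 2, 1, 4, 5, 6}
  4. ckcA  = {}
— saturated at 4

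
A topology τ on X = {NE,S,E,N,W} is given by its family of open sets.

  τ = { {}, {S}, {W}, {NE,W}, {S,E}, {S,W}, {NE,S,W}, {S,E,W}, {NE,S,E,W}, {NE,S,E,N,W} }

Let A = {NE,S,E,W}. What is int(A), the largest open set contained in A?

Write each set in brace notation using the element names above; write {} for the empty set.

{NE,S,E,W}

U open, U⊆A: {}, {S}, {W}, {NE,W}, {S,E}, {S,W}, {S,E,W}, {NE,S,W}, {NE,S,E,W}. int(A) = ⋃ = {NE,S,E,W}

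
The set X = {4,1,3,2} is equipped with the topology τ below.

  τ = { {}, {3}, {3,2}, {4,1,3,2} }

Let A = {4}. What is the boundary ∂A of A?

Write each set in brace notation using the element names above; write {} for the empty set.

{4,1}

opens ⊆ A: {}; union → int = {}
complement {1,3,2}; its interior {3,2}; cl(A) = X∖{3,2} = {4,1}
boundary = {4,1} ∖ {} = {4,1}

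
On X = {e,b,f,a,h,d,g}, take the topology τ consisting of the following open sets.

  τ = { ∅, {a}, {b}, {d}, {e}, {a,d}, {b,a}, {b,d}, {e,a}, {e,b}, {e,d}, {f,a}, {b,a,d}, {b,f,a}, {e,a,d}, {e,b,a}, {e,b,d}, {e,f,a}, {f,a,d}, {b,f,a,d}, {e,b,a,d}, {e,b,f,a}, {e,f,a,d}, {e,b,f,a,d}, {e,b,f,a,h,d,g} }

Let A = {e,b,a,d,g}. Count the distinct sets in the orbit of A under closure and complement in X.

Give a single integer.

complement {f,h}; its interior ∅; cl(A) = X∖∅ = {e,b,f,a,h,d,g}
With k = closure, c = complement:
  1. A     = {e,b,a,d,g}
  2. kA    = {e,b,f,a,h,d,g}
  3. cA    = {f,h}
  4. ckA   = ∅
  5. kcA   = {f,h,g}
  6. ckcA  = {e,b,a,d}
k, c of each give nothing new

6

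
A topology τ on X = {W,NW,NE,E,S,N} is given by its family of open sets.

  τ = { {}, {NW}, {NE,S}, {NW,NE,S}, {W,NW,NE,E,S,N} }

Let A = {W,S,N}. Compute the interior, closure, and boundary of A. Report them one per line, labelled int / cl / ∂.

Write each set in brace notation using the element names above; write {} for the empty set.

int(A) = {}
cl(A)  = {W,NE,E,S,N}
∂A     = {W,NE,E,S,N}

interior: largest open inside A is {} (from {})
cl via duality: int({NW,NE,E}) = {NW}, so X∖{NW} = {W,NE,E,S,N}
cl∖int = {W,NE,E,S,N}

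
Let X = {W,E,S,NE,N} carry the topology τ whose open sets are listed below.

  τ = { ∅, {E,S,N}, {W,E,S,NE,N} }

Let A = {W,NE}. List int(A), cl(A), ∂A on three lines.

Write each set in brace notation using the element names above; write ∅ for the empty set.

U open, U⊆A: ∅. int(A) = ⋃ = ∅
X∖A={E,S,N}, int(X∖A)={E,S,N}, hence cl(A)={W,NE}
∂A: remove int from cl → {W,NE}

int(A) = ∅
cl(A)  = {W,NE}
∂A     = {W,NE}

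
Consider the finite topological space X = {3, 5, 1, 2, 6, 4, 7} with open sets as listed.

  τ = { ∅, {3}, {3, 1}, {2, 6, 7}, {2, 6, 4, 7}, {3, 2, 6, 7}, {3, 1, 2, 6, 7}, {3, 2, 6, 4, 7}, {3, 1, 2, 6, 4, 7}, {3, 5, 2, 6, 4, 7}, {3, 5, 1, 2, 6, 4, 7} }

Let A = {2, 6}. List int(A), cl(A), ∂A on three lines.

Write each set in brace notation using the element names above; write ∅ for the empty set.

open subsets of A: ∅; so int(A) = ∅
closure: X∖int(X∖A) = X∖{3, 1} = {5, 2, 6, 4, 7}
∂A = {5, 2, 6, 4, 7} minus ∅ = {5, 2, 6, 4, 7}

int(A) = ∅
cl(A)  = {5, 2, 6, 4, 7}
∂A     = {5, 2, 6, 4, 7}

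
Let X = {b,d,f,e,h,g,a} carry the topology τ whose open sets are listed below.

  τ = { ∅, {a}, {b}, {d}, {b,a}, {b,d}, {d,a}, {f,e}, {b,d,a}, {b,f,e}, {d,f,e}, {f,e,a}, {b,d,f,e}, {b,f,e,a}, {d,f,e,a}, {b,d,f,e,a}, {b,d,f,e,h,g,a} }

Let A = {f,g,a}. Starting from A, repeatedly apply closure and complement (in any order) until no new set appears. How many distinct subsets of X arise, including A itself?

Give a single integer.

closure: X∖int(X∖A) = X∖{b,d} = {f,e,h,g,a}
Let k=closure and c=complement:
  1. A     = {f,g,a}
  2. kA    = {f,e,h,g,a}
  3. cA    = {b,d,e,h}
  4. ckA   = {b,d}
  5. kcA   = {b,d,f,e,h,g}
  6. kckA  = {b,d,h,g}
  7. ckcA  = {a}
  8. ckckA = {f,e,a}
  9. kckcA = {h,g,a}
  10. ckckcA = {b,d,f,e}
— saturated at 10

10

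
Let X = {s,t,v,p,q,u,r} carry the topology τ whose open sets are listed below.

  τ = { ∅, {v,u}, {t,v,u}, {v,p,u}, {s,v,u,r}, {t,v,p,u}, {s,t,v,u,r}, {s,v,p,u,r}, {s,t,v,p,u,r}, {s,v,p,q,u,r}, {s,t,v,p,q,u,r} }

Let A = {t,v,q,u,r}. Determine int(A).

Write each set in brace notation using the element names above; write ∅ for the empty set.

{t,v,u}

opens ⊆ A: ∅, {v,u}, {t,v,u}; union → int = {t,v,u}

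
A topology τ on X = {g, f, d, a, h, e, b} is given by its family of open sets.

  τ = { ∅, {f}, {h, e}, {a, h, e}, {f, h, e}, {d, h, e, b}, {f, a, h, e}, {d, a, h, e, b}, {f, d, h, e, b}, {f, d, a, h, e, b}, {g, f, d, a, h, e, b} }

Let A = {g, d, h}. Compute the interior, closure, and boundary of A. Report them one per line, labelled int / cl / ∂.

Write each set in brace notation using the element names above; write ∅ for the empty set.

opens ⊆ A: ∅; union → int = ∅
complement {f, a, e, b}; its interior {f}; cl(A) = X∖{f} = {g, d, a, h, e, b}
boundary = {g, d, a, h, e, b} ∖ ∅ = {g, d, a, h, e, b}

int(A) = ∅
cl(A)  = {g, d, a, h, e, b}
∂A     = {g, d, a, h, e, b}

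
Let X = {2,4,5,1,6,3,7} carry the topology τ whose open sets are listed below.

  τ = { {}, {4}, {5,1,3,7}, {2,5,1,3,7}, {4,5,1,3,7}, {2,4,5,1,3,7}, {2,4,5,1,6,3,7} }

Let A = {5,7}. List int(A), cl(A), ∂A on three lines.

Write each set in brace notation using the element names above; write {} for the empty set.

open subsets of A: {}; so int(A) = {}
closure: X∖int(X∖A) = X∖{4} = {2,5,1,6,3,7}
∂A = {2,5,1,6,3,7} minus {} = {2,5,1,6,3,7}

int(A) = {}
cl(A)  = {2,5,1,6,3,7}
∂A     = {2,5,1,6,3,7}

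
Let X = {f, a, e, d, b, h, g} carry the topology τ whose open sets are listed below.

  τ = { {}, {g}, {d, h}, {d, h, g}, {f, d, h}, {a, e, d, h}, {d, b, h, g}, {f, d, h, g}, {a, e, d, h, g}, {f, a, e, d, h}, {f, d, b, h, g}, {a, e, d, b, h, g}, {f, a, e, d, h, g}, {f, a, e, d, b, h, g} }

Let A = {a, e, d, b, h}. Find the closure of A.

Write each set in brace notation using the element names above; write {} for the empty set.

closure: X∖int(X∖A) = X∖{g} = {f, a, e, d, b, h}

{f, a, e, d, b, h}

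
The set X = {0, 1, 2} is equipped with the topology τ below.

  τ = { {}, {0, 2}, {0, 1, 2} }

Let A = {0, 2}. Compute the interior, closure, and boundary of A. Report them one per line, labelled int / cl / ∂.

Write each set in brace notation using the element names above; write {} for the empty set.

int(A) = {0, 2}
cl(A)  = {0, 1, 2}
∂A     = {1}

open subsets of A: {}, {0, 2}; so int(A) = {0, 2}
closure: X∖int(X∖A) = X∖{} = {0, 1, 2}
∂A = {0, 1, 2} minus {0, 2} = {1}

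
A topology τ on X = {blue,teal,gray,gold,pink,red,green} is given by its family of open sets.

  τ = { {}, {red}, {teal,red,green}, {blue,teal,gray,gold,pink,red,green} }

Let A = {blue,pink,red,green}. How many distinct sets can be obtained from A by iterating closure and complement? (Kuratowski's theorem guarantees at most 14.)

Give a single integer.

complement {teal,gray,gold}; its interior {}; cl(A) = X∖{} = {blue,teal,gray,gold,pink,red,green}
With k = closure, c = complement:
  1. A     = {blue,pink,red,green}
  2. kA    = {blue,teal,gray,gold,pink,red,green}
  3. cA    = {teal,gray,gold}
  4. ckA   = {}
  5. kcA   = {blue,teal,gray,gold,pink,green}
  6. ckcA  = {red}
k, c of each give nothing new

6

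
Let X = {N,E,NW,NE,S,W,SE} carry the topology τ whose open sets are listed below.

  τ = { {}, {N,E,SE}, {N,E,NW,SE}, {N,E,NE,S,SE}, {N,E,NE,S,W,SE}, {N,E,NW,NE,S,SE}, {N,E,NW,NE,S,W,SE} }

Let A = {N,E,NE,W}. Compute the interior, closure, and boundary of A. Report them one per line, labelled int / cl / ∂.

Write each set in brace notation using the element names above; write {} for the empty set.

U open, U⊆A: {}. int(A) = ⋃ = {}
X∖A={NW,S,SE}, int(X∖A)={}, hence cl(A)={N,E,NW,NE,S,W,SE}
∂A: remove int from cl → {N,E,NW,NE,S,W,SE}

int(A) = {}
cl(A)  = {N,E,NW,NE,S,W,SE}
∂A     = {N,E,NW,NE,S,W,SE}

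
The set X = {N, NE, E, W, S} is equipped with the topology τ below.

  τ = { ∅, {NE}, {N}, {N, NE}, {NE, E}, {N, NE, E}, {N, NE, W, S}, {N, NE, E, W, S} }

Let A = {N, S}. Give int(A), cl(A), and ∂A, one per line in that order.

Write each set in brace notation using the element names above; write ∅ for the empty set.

opens ⊆ A: ∅, {N}; union → int = {N}
complement {NE, E, W}; its interior {NE, E}; cl(A) = X∖{NE, E} = {N, W, S}
boundary = {N, W, S} ∖ {N} = {W, S}

int(A) = {N}
cl(A)  = {N, W, S}
∂A     = {W, S}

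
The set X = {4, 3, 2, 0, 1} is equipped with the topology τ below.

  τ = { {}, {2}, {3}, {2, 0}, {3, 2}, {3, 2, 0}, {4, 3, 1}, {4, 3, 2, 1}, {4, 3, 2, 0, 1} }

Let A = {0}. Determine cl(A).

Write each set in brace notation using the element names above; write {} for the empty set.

cl via duality: int({4, 3, 2, 1}) = {4, 3, 2, 1}, so X∖{4, 3, 2, 1} = {0}

{0}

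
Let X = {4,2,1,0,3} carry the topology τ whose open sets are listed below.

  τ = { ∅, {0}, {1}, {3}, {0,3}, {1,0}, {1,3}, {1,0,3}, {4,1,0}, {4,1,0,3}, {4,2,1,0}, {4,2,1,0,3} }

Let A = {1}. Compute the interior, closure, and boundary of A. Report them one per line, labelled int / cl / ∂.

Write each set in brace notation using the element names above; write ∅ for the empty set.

int(A) = {1}
cl(A)  = {4,2,1}
∂A     = {4,2}

interior: largest open inside A is {1} (from ∅, {1})
cl via duality: int({4,2,0,3}) = {0,3}, so X∖{0,3} = {4,2,1}
cl∖int = {4,2}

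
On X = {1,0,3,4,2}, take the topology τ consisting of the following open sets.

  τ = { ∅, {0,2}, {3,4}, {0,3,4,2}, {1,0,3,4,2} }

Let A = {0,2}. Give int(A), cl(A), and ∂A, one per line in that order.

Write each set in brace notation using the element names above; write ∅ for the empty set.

opens ⊆ A: ∅, {0,2}; union → int = {0,2}
complement {1,3,4}; its interior {3,4}; cl(A) = X∖{3,4} = {1,0,2}
boundary = {1,0,2} ∖ {0,2} = {1}

int(A) = {0,2}
cl(A)  = {1,0,2}
∂A     = {1}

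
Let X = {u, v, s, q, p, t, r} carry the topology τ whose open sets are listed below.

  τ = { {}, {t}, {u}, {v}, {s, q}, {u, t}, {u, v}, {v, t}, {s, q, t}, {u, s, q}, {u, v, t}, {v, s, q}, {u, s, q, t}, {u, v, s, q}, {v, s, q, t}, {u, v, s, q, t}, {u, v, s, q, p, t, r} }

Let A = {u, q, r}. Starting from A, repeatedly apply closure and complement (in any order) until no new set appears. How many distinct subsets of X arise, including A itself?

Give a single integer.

10

complement {v, s, p, t}; its interior {v, t}; cl(A) = X∖{v, t} = {u, s, q, p, r}
With k = closure, c = complement:
  1. A     = {u, q, r}
  2. kA    = {u, s, q, p, r}
  3. cA    = {v, s, p, t}
  4. ckA   = {v, t}
  5. kcA   = {v, s, q, p, t, r}
  6. kckA  = {v, p, t, r}
  7. ckcA  = {u}
  8. ckckA = {u, s, q}
  9. kckcA = {u, p, r}
  10. ckckcA = {v, s, q, t}
k, c of each give nothing new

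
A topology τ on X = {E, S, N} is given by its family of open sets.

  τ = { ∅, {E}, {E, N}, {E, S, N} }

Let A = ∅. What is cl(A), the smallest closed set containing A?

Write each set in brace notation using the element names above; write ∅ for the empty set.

∅

X∖A={E, S, N}, int(X∖A)={E, S, N}, hence cl(A)=∅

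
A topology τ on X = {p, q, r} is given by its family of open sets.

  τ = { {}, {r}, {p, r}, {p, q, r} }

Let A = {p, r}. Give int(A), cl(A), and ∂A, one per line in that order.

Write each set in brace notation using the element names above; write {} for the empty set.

int(A) = {p, r}
cl(A)  = {p, q, r}
∂A     = {q}

interior: largest open inside A is {p, r} (from {}, {r}, {p, r})
cl via duality: int({q}) = {}, so X∖{} = {p, q, r}
cl∖int = {q}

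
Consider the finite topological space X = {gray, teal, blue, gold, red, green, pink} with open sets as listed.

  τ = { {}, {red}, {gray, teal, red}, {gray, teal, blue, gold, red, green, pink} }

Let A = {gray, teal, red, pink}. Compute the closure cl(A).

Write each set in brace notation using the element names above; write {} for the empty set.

{gray, teal, blue, gold, red, green, pink}

complement {blue, gold, green}; its interior {}; cl(A) = X∖{} = {gray, teal, blue, gold, red, green, pink}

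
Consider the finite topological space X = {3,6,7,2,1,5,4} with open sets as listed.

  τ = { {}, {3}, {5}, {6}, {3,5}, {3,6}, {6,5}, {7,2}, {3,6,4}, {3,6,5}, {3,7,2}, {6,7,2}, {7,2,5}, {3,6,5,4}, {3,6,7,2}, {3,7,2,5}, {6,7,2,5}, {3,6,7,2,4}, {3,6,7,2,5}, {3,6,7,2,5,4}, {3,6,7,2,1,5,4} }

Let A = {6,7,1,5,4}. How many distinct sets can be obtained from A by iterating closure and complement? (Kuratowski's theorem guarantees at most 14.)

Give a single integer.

10

cl via duality: int({3,2}) = {3}, so X∖{3} = {6,7,2,1,5,4}
Write k for closure, c for complement:
  1. A     = {6,7,1,5,4}
  2. kA    = {6,7,2,1,5,4}
  3. cA    = {3,2}
  4. ckA   = {3}
  5. kcA   = {3,7,2,1,4}
  6. kckA  = {3,1,4}
  7. ckcA  = {6,5}
  8. ckckA = {6,7,2,5}
  9. kckcA = {6,1,5,4}
  10. ckckcA = {3,7,2}
applying k or c yields no new set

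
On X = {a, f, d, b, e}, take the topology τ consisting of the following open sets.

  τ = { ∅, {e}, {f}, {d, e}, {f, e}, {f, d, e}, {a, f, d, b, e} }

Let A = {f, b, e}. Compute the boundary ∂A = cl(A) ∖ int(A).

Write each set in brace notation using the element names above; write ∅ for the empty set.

{a, d, b}

opens ⊆ A: ∅, {f}, {e}, {f, e}; union → int = {f, e}
complement {a, d}; its interior ∅; cl(A) = X∖∅ = {a, f, d, b, e}
boundary = {a, f, d, b, e} ∖ {f, e} = {a, d, b}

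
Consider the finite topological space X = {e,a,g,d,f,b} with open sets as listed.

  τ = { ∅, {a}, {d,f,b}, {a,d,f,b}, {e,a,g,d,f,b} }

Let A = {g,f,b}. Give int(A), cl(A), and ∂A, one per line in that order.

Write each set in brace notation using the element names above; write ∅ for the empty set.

int(A) = ∅
cl(A)  = {e,g,d,f,b}
∂A     = {e,g,d,f,b}

opens ⊆ A: ∅; union → int = ∅
complement {e,a,d}; its interior {a}; cl(A) = X∖{a} = {e,g,d,f,b}
boundary = {e,g,d,f,b} ∖ ∅ = {e,g,d,f,b}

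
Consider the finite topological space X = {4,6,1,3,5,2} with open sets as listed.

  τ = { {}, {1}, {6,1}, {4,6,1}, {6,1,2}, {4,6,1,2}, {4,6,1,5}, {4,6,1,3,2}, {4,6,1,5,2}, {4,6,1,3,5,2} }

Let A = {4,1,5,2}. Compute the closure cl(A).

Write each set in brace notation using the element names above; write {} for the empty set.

X∖A={6,3}, int(X∖A)={}, hence cl(A)={4,6,1,3,5,2}

{4,6,1,3,5,2}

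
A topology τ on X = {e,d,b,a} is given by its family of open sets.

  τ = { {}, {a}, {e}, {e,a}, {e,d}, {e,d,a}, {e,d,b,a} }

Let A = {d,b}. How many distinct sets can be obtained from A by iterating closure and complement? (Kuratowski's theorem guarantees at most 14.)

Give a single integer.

4

closure: X∖int(X∖A) = X∖{e,a} = {d,b}
Let k=closure and c=complement:
  1. A     = {d,b}
  2. cA    = {e,a}
  3. kcA   = {e,d,b,a}
  4. ckcA  = {}
— saturated at 4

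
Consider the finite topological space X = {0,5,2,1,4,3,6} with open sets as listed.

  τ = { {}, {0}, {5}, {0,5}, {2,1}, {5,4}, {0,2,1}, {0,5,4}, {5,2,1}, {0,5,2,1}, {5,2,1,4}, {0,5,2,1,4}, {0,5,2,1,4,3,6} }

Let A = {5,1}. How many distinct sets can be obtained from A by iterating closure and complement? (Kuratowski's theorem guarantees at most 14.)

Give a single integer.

12

complement {0,2,4,3,6}; its interior {0}; cl(A) = X∖{0} = {5,2,1,4,3,6}
With k = closure, c = complement:
  1. A     = {5,1}
  2. kA    = {5,2,1,4,3,6}
  3. cA    = {0,2,4,3,6}
  4. ckA   = {0}
  5. kcA   = {0,2,1,4,3,6}
  6. kckA  = {0,3,6}
  7. ckcA  = {5}
  8. ckckA = {5,2,1,4}
  9. kckcA = {5,4,3,6}
  10. ckckcA = {0,2,1}
  11. kckckcA = {0,2,1,3,6}
  12. ckckckcA = {5,4}
k, c of each give nothing new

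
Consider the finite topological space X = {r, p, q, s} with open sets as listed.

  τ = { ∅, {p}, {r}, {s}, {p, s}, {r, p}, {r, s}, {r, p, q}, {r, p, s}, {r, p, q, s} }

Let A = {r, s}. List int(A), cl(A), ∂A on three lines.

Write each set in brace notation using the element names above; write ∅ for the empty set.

open subsets of A: ∅, {r}, {s}, {r, s}; so int(A) = {r, s}
closure: X∖int(X∖A) = X∖{p} = {r, q, s}
∂A = {r, q, s} minus {r, s} = {q}

int(A) = {r, s}
cl(A)  = {r, q, s}
∂A     = {q}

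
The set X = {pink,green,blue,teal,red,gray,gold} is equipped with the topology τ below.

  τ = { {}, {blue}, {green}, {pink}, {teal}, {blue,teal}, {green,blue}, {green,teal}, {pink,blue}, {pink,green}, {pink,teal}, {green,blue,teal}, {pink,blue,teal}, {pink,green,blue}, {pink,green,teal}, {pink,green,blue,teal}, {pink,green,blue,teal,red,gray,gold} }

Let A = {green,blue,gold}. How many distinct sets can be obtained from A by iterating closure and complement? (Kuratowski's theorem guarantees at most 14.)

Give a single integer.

6

complement {pink,teal,red,gray}; its interior {pink,teal}; cl(A) = X∖{pink,teal} = {green,blue,red,gray,gold}
With k = closure, c = complement:
  1. A     = {green,blue,gold}
  2. kA    = {green,blue,red,gray,gold}
  3. cA    = {pink,teal,red,gray}
  4. ckA   = {pink,teal}
  5. kcA   = {pink,teal,red,gray,gold}
  6. ckcA  = {green,blue}
k, c of each give nothing new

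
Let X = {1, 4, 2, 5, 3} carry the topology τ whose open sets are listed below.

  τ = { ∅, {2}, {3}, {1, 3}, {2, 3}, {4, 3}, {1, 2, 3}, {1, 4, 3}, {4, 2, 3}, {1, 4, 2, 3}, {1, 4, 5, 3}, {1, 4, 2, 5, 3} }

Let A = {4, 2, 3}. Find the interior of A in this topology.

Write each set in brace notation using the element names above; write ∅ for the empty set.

opens ⊆ A: ∅, {2}, {3}, {4, 3}, {2, 3}, {4, 2, 3}; union → int = {4, 2, 3}

{4, 2, 3}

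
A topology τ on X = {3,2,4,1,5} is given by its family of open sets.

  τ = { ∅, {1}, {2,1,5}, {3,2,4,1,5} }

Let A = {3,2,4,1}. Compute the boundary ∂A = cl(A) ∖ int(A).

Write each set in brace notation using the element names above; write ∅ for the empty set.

open subsets of A: ∅, {1}; so int(A) = {1}
closure: X∖int(X∖A) = X∖∅ = {3,2,4,1,5}
∂A = {3,2,4,1,5} minus {1} = {3,2,4,5}

{3,2,4,5}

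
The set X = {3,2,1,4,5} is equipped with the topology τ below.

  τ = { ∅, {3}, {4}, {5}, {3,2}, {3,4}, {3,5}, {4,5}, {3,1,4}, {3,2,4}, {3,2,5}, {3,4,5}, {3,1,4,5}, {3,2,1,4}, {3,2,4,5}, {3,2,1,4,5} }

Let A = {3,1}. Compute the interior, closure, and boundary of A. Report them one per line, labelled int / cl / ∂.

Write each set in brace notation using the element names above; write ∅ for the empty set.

int(A) = {3}
cl(A)  = {3,2,1}
∂A     = {2,1}

opens ⊆ A: ∅, {3}; union → int = {3}
complement {2,4,5}; its interior {4,5}; cl(A) = X∖{4,5} = {3,2,1}
boundary = {3,2,1} ∖ {3} = {2,1}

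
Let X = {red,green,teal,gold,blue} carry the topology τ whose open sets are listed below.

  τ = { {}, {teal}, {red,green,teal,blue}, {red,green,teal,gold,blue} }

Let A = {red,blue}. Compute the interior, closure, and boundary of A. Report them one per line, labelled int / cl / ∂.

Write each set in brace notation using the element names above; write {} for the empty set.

opens ⊆ A: {}; union → int = {}
complement {green,teal,gold}; its interior {teal}; cl(A) = X∖{teal} = {red,green,gold,blue}
boundary = {red,green,gold,blue} ∖ {} = {red,green,gold,blue}

int(A) = {}
cl(A)  = {red,green,gold,blue}
∂A     = {red,green,gold,blue}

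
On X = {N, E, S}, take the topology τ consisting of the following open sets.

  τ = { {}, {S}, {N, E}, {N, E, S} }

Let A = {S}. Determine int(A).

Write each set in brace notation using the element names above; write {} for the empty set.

{S}

interior: largest open inside A is {S} (from {}, {S})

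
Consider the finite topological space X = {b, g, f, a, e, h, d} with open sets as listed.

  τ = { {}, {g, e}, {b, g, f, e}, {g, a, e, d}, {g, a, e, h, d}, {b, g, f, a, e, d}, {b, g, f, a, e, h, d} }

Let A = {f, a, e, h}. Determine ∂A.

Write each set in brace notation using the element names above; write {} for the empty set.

{b, g, f, a, e, h, d}

U open, U⊆A: {}. int(A) = ⋃ = {}
X∖A={b, g, d}, int(X∖A)={}, hence cl(A)={b, g, f, a, e, h, d}
∂A: remove int from cl → {b, g, f, a, e, h, d}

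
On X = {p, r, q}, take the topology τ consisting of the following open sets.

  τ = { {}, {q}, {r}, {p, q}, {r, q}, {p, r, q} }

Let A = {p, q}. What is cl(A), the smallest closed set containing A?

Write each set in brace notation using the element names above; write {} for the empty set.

X∖A={r}, int(X∖A)={r}, hence cl(A)={p, q}

{p, q}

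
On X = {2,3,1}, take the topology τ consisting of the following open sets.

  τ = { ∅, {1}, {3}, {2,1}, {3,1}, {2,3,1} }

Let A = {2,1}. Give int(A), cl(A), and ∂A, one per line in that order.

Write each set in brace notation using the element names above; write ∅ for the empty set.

U open, U⊆A: ∅, {1}, {2,1}. int(A) = ⋃ = {2,1}
X∖A={3}, int(X∖A)={3}, hence cl(A)={2,1}
∂A: remove int from cl → ∅

int(A) = {2,1}
cl(A)  = {2,1}
∂A     = ∅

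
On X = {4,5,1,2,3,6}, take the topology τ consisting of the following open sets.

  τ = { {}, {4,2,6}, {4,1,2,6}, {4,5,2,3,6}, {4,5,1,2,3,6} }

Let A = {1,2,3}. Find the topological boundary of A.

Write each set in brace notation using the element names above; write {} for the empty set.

U open, U⊆A: {}. int(A) = ⋃ = {}
X∖A={4,5,6}, int(X∖A)={}, hence cl(A)={4,5,1,2,3,6}
∂A: remove int from cl → {4,5,1,2,3,6}

{4,5,1,2,3,6}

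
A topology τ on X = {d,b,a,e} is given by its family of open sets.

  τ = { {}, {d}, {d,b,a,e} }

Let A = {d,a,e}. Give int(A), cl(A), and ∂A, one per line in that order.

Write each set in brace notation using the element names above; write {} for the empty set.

int(A) = {d}
cl(A)  = {d,b,a,e}
∂A     = {b,a,e}

open subsets of A: {}, {d}; so int(A) = {d}
closure: X∖int(X∖A) = X∖{} = {d,b,a,e}
∂A = {d,b,a,e} minus {d} = {b,a,e}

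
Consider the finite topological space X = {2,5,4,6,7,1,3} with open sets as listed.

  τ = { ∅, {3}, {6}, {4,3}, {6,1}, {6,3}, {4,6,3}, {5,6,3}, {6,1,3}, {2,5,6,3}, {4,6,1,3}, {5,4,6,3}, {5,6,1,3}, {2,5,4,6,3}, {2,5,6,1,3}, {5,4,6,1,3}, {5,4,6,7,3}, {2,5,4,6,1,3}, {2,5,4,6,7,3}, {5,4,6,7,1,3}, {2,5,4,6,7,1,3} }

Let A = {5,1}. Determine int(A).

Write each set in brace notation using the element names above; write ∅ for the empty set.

∅

opens ⊆ A: ∅; union → int = ∅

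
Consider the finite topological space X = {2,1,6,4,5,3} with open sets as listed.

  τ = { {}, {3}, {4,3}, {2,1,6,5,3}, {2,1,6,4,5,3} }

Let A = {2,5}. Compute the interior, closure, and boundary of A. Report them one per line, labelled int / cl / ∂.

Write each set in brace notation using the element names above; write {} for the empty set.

U open, U⊆A: {}. int(A) = ⋃ = {}
X∖A={1,6,4,3}, int(X∖A)={4,3}, hence cl(A)={2,1,6,5}
∂A: remove int from cl → {2,1,6,5}

int(A) = {}
cl(A)  = {2,1,6,5}
∂A     = {2,1,6,5}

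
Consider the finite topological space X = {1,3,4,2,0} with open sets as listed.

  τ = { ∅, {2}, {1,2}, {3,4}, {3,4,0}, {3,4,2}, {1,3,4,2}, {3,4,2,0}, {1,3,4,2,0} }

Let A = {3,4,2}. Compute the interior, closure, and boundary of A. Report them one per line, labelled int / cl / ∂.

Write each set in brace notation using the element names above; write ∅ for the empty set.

open subsets of A: ∅, {2}, {3,4}, {3,4,2}; so int(A) = {3,4,2}
closure: X∖int(X∖A) = X∖∅ = {1,3,4,2,0}
∂A = {1,3,4,2,0} minus {3,4,2} = {1,0}

int(A) = {3,4,2}
cl(A)  = {1,3,4,2,0}
∂A     = {1,0}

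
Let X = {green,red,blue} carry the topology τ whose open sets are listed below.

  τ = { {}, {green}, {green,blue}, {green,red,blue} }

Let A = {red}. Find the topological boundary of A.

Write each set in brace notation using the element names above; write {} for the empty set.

{red}

interior: largest open inside A is {} (from {})
cl via duality: int({green,blue}) = {green,blue}, so X∖{green,blue} = {red}
cl∖int = {red}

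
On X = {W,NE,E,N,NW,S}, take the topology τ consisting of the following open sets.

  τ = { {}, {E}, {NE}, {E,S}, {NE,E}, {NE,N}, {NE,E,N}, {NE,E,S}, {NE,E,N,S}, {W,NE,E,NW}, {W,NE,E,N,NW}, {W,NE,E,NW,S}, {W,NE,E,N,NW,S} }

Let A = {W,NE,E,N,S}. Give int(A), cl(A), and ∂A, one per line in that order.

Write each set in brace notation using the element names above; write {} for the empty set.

U open, U⊆A: {}, {E}, {NE}, {E,S}, {NE,N}, {NE,E}, {NE,E,N}, {NE,E,S}, {NE,E,N,S}. int(A) = ⋃ = {NE,E,N,S}
X∖A={NW}, int(X∖A)={}, hence cl(A)={W,NE,E,N,NW,S}
∂A: remove int from cl → {W,NW}

int(A) = {NE,E,N,S}
cl(A)  = {W,NE,E,N,NW,S}
∂A     = {W,NW}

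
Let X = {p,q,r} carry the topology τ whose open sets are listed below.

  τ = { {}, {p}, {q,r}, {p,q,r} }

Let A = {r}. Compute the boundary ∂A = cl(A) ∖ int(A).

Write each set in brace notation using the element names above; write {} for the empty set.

{q,r}

open subsets of A: {}; so int(A) = {}
closure: X∖int(X∖A) = X∖{p} = {q,r}
∂A = {q,r} minus {} = {q,r}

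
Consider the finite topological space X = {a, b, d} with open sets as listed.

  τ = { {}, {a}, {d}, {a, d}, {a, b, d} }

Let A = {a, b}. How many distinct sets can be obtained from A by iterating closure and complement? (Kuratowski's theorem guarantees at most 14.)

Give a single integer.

4

complement {d}; its interior {d}; cl(A) = X∖{d} = {a, b}
With k = closure, c = complement:
  1. A     = {a, b}
  2. cA    = {d}
  3. kcA   = {b, d}
  4. ckcA  = {a}
k, c of each give nothing new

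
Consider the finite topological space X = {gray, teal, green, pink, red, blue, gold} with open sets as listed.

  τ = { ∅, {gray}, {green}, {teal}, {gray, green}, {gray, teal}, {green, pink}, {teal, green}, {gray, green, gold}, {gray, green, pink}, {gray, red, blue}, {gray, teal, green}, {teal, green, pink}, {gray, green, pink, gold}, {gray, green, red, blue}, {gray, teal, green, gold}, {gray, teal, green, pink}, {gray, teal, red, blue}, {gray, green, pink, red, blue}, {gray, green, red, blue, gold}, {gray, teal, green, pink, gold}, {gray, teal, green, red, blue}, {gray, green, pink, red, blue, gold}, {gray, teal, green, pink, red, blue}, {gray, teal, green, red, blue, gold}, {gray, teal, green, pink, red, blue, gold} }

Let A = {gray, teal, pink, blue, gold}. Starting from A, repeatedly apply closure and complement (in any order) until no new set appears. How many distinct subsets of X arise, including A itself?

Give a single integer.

10

cl via duality: int({green, red}) = {green}, so X∖{green} = {gray, teal, pink, red, blue, gold}
Write k for closure, c for complement:
  1. A     = {gray, teal, pink, blue, gold}
  2. kA    = {gray, teal, pink, red, blue, gold}
  3. cA    = {green, red}
  4. ckA   = {green}
  5. kcA   = {green, pink, red, blue, gold}
  6. kckA  = {green, pink, gold}
  7. ckcA  = {gray, teal}
  8. ckckA = {gray, teal, red, blue}
  9. kckcA = {gray, teal, red, blue, gold}
  10. ckckcA = {green, pink}
applying k or c yields no new set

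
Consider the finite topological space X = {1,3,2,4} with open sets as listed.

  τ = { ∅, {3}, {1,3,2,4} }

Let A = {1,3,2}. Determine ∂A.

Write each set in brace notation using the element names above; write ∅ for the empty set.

{1,2,4}

opens ⊆ A: ∅, {3}; union → int = {3}
complement {4}; its interior ∅; cl(A) = X∖∅ = {1,3,2,4}
boundary = {1,3,2,4} ∖ {3} = {1,2,4}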